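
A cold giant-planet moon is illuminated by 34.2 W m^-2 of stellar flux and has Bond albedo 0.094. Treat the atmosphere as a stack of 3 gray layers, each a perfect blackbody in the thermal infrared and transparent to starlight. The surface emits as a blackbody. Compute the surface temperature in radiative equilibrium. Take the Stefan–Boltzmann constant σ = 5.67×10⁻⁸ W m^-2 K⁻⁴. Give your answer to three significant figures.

OLR = S(1−α)/4 = 7.746 W m^-2; the top layer radiates at T_e = 108.1 K.
Layer-by-layer balance gives σT_s⁴ = (N+1)σT_e⁴, so T_s = 4^¼·108.1 = 152.9 K.

153 K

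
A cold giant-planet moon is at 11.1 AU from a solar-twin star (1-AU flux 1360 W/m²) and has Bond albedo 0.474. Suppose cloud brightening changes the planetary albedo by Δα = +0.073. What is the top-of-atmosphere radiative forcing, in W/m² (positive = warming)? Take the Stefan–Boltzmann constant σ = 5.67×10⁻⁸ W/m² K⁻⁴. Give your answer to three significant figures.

Irradiance scales as 1/d², so S = 1360 W/m² × (1/11.1)² = 11.04 W/m².
The change in absorbed flux is Δ[S(1−α)/4] = −SΔα/4 = -0.2014 W/m².

-0.201 W/m²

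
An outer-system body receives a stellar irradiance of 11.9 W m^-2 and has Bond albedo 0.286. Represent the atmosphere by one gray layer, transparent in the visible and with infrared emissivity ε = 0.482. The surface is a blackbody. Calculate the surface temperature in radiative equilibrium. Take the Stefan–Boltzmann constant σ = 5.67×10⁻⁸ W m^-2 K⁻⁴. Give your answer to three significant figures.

83.8 K

Effective emission temperature (TOA balance): σT_e⁴ = S(1−α)/4 = 2.124 W m^-2 → T_e = 78.23 K.
For a single slab of emissivity ε, T_s⁴ = 2T_e⁴/(2−ε); thus T_s = 78.23·(1.318)^(1/4) = 83.82 K.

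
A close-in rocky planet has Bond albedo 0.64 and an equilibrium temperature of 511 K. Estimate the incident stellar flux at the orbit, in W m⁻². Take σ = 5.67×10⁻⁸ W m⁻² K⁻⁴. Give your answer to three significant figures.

43000 W m⁻²

Invert the energy balance for S: S = 4σT⁴/(1−α).
The emitted flux is σT⁴ = 3866 W m⁻².
So S = 4×3866/(1−0.64) = 42960 W m⁻².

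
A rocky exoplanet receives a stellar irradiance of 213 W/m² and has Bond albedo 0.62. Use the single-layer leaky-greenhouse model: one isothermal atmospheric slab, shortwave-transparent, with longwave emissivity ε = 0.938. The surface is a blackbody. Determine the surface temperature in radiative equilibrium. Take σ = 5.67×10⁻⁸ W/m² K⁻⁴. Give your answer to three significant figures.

161 K

Effective emission temperature (TOA balance): σT_e⁴ = S(1−α)/4 = 20.23 W/m² → T_e = 137.4 K.
The surface balance (absorbed SW + ε·downward IR = σT_s⁴) with T_a⁴ = T_s⁴/2 reduces to T_s = T_e·[2/(2−ε)]^¼ = 161.0 K.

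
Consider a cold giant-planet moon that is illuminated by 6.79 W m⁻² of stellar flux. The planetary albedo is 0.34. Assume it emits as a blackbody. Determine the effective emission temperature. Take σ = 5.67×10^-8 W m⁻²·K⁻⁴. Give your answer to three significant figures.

Averaging over the sphere, the absorbed flux is S(1−α)/4 = 1.120 W m⁻².
Set σT⁴ = 1.120 → T = (1.120/σ)^(1/4) = 66.67 K.

66.7 kelvin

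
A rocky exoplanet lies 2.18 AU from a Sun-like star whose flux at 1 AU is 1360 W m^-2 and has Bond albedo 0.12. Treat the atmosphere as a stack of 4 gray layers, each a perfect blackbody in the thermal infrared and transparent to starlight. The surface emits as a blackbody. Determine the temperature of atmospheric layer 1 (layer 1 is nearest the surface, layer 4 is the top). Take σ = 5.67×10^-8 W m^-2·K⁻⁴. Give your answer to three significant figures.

258 kelvin

By the inverse-square law, S = 1360/2.18² = 286.2 W m^-2.
OLR = S(1−α)/4 = 62.96 W m^-2; the top layer radiates at T_e = 182.5 K.
Each opaque layer satisfies 2T_j⁴ = T_{j−1}⁴ + T_{j+1}⁴, giving T_k⁴ = (N+1−k)T_e⁴.
With k = 1: T_1 = (4+1−1)^¼·182.5 K = 258.2 K.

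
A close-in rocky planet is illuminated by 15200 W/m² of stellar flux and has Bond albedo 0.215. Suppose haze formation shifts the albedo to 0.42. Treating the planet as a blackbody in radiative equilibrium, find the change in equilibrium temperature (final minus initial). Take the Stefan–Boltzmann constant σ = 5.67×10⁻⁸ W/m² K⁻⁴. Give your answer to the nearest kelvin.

Initial: T₁ = [S(1−0.215)/(4σ)]^(1/4) = 478.9 K.
With α = 0.42, T₂ = 444.0 K.
Change: 444.0 − 478.9 = -34.90 K.

-35 kelvin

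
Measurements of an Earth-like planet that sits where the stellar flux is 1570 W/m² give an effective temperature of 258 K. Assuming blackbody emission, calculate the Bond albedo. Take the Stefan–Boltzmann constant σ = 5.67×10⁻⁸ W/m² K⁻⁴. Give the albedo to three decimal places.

0.360

Rearranging the radiative balance, α = 1 − 4σT⁴/S.
σT⁴ = 251.2 W/m², so 4σT⁴ = 1005 W/m².
1−α = 1005/1570 = 0.6401, so α = 0.3599.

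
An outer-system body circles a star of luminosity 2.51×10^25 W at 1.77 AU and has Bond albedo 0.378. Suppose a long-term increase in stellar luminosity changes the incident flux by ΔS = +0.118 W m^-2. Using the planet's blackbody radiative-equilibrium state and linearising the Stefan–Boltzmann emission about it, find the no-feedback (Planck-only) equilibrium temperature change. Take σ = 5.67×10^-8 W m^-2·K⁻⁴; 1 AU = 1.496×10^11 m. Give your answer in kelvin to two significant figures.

0.097 K

d = 1.77 × 1.496×10^11 m = 2.648×10^11 m.
Flux at the orbit: S = L/(4πd²) = 2.51×10^25/(4π·(2.65×10^11)²) = 28.49 W m^-2.
Unperturbed T_e = [28.49·(1−0.378)/(4σ)]^¼ = 94.02 K.
Only a fraction (1−α) is absorbed and it's spread over 4πR², so ΔF = (1−α)ΔS/4 = 0.01835 W m^-2.
Planck response: λ_P = 4σT_e³ = 4·5.67×10⁻⁸·(94.02)³ = 0.1885 W m^-2/K.
So ΔT₀ = 0.01835/0.1885 = 0.0974 K.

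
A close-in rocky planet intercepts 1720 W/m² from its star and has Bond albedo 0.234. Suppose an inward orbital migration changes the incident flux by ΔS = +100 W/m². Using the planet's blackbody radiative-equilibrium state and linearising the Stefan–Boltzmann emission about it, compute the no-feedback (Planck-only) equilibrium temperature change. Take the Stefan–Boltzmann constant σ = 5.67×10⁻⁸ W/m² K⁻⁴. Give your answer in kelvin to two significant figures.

4.0 K

Unperturbed T_e = [1720·(1−0.234)/(4σ)]^¼ = 276.1 K.
ΔF = Δ[S(1−α)]/4 = (1−0.234)·+100/4 = 19.15 W/m².
Planck response: λ_P = 4σT_e³ = 4·5.67×10⁻⁸·(276.1)³ = 4.772 W/m²/K.
So ΔT₀ = 19.15/4.772 = 4.01 K.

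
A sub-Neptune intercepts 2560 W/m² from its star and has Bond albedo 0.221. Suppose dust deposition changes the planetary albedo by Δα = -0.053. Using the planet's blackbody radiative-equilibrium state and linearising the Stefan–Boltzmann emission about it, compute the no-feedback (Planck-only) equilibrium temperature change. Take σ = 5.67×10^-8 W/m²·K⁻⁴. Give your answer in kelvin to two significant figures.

5.2 K

The baseline emission temperature is T_e = 306.2 K.
The change in absorbed flux is Δ[S(1−α)/4] = −SΔα/4 = 33.92 W/m².
Planck response: λ_P = 4σT_e³ = 4·5.67×10⁻⁸·(306.2)³ = 6.512 W/m²/K.
Hence the no-feedback warming is ΔF/(4σT_e³) = 5.21 K.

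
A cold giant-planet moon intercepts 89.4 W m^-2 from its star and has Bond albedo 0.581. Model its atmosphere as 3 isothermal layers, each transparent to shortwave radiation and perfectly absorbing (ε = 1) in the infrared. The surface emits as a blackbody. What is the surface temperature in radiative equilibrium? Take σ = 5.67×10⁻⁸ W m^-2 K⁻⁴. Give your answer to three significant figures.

OLR = S(1−α)/4 = 9.365 W m^-2; the top layer radiates at T_e = 113.4 K.
For an N-layer opaque stack, T_s⁴ = (N+1)T_e⁴, hence T_s = (4)^(1/4)×113.4 K = 160.3 K.

160 kelvin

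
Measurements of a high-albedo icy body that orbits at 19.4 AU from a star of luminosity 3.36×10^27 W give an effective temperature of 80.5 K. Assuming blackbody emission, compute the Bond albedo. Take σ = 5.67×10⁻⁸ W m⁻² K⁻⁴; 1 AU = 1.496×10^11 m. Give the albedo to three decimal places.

0.700

d = 19.4 × 1.496×10^11 m = 2.902×10^12 m.
S = L/(4πd²) = 31.74 W m⁻².
From σT⁴ = S(1−α)/4 we invert for α: 1−α = 4σT⁴/S.
4σT⁴ = 4·5.67×10⁻⁸·(80.5)⁴ = 9.524 W m⁻².
Hence α = 1 − 9.524/31.74 = 0.7000.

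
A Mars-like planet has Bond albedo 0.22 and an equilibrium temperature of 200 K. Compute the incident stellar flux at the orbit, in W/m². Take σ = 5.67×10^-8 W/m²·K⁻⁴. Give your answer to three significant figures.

Invert the energy balance for S: S = 4σT⁴/(1−α).
The emitted flux is σT⁴ = 90.72 W/m².
So S = 4×90.72/(1−0.22) = 465.2 W/m².

465 W/m²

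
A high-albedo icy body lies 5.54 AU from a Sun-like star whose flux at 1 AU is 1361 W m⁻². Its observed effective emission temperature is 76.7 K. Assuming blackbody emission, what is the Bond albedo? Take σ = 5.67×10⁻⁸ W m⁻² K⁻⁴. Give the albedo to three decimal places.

0.823

Flux at the orbit: S = 1361/(5.54)² = 44.34 W m⁻².
Rearranging the radiative balance, α = 1 − 4σT⁴/S.
σT⁴ = 1.962 W m⁻², so 4σT⁴ = 7.849 W m⁻².
Hence α = 1 − 7.849/44.34 = 0.8230.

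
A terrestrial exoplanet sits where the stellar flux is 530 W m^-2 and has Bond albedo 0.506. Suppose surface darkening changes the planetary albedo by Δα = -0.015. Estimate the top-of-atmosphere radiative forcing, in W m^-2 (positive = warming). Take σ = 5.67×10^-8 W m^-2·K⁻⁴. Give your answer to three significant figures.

1.99 W m^-2

TOA radiative forcing: ΔF = −S·Δα/4 = −530.0·(-0.015)/4 = 1.987 W m^-2.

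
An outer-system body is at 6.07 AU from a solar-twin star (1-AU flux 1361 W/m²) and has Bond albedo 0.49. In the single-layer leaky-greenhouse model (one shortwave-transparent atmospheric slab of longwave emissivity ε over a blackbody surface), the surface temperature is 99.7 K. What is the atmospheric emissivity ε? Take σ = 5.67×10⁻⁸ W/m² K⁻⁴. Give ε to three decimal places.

0.319

By the inverse-square law, S = 1361/6.07² = 36.94 W/m².
First, T_e = [36.94·(1−0.49)/(4σ)]^(1/4) = 95.47 K.
Inverting T_s⁴ = 2T_e⁴/(2−ε): (T_e/T_s)⁴ = 0.8407, so ε = 2(1 − 0.8407) = 0.3187.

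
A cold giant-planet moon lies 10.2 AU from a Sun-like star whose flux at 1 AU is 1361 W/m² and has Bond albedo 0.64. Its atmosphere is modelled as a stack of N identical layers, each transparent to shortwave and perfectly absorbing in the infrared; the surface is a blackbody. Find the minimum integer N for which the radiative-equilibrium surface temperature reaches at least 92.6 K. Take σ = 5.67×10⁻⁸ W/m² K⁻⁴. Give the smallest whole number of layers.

Irradiance scales as 1/d², so S = 1361 W/m² × (1/10.2)² = 13.08 W/m².
OLR = S(1−α)/4 = 1.177 W/m²; the top layer radiates at T_e = 67.50 K.
T_s = (N+1)^(1/4)·T_e ≥ 92.6 K requires N+1 ≥ (T_s/T_e)⁴ = (92.6/67.50)⁴ = 3.541.
Rounding up, N = 3.

3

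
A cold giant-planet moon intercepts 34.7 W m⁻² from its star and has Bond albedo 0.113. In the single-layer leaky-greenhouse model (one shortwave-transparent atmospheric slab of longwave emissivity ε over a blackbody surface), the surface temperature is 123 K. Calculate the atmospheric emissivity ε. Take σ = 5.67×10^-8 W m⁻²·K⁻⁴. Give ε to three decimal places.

Effective temperature: T_e = [S(1−α)/(4σ)]^(1/4) = 107.9 K.
T_s⁴ = T_e⁴·2/(2−ε) → ε = 2 − 2(T_e/T_s)⁴ = 2 − 2·(107.9/123)⁴ = 0.8142.

0.814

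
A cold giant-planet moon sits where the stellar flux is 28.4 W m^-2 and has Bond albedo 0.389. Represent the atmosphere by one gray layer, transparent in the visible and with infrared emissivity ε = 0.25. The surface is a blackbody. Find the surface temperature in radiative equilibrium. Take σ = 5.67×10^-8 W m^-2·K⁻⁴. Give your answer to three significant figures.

96.7 kelvin

Effective emission temperature (TOA balance): σT_e⁴ = S(1−α)/4 = 4.338 W m^-2 → T_e = 93.53 K.
The surface balance (absorbed SW + ε·downward IR = σT_s⁴) with T_a⁴ = T_s⁴/2 reduces to T_s = T_e·[2/(2−ε)]^¼ = 96.70 K.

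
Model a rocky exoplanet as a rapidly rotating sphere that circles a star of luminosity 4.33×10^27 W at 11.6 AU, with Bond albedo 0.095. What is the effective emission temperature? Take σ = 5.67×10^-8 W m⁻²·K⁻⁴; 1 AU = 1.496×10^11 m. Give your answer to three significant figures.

d = 11.6 × 1.496×10^11 m = 1.735×10^12 m.
Flux at the orbit: S = L/(4πd²) = 4.33×10^27/(4π·(1.74×10^12)²) = 114.4 W m⁻².
The planet absorbs (1−α)S over its disc πR² and re-emits over 4πR², so the mean absorbed flux is (1−0.095)·114.4/4 = 25.89 W m⁻².
Set σT⁴ = 25.89 → T = (25.89/σ)^(1/4) = 146.2 K.

146 K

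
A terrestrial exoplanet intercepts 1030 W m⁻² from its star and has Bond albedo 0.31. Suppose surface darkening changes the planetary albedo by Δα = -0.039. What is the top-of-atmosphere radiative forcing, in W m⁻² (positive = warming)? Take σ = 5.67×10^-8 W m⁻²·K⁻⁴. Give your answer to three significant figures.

The change in absorbed flux is Δ[S(1−α)/4] = −SΔα/4 = 10.04 W m⁻².

10.0 W m⁻²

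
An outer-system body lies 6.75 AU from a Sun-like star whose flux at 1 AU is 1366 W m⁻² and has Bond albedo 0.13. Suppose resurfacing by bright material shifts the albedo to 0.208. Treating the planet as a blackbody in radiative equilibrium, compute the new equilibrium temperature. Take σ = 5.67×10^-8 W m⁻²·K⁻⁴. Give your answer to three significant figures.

101 K

Irradiance scales as 1/d², so S = 1366 W m⁻² × (1/6.75)² = 29.98 W m⁻².
New equilibrium: T₂ = [(1−0.208)·29.98/(4σ)]^(1/4) = 101.2 K.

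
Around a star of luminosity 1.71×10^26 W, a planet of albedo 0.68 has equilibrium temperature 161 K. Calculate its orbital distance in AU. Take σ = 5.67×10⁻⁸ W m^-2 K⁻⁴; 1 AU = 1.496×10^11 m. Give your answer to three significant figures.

1.13 AU

The flux needed for this T is 4σT⁴/(1−0.68) = 476.2 W m^-2.
From L = 4πd²S, d = √(1.71×10^26/(4π·476.2)) = 1.690×10^11 m = 1.130 AU.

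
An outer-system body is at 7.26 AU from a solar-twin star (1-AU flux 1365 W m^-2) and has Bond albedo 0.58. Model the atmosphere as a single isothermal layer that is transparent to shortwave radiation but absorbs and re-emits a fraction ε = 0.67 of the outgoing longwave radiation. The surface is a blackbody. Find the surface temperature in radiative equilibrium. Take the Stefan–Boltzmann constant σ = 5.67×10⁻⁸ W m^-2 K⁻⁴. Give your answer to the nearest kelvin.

Irradiance scales as 1/d², so S = 1365 W m^-2 × (1/7.26)² = 25.90 W m^-2.
Effective emission temperature (TOA balance): σT_e⁴ = S(1−α)/4 = 2.719 W m^-2 → T_e = 83.22 K.
The surface balance (absorbed SW + ε·downward IR = σT_s⁴) with T_a⁴ = T_s⁴/2 reduces to T_s = T_e·[2/(2−ε)]^¼ = 92.15 K.

92 K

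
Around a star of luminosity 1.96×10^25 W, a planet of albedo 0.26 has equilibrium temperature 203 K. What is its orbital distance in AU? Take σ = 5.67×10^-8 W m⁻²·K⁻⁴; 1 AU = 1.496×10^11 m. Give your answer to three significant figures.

0.366 AU

The flux needed for this T is 4σT⁴/(1−0.26) = 520.5 W m⁻².
From L = 4πd²S, d = √(1.96×10^25/(4π·520.5)) = 5.474×10^10 m = 0.3659 AU.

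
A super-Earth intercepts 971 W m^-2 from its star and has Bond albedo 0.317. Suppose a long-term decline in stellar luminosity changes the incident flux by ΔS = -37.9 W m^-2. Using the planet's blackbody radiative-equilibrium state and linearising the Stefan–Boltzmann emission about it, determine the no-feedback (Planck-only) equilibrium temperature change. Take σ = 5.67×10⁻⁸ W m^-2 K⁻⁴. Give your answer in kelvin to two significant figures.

-2.3 kelvin

The baseline emission temperature is T_e = 232.5 K.
TOA radiative forcing: ΔF = (1−α)ΔS/4 = 0.683·(-37.9)/4 = -6.471 W m^-2.
Planck response: λ_P = 4σT_e³ = 4·5.67×10⁻⁸·(232.5)³ = 2.852 W m^-2/K.
ΔT₀ = ΔF/λ_P = -6.471/2.852 = -2.27 K.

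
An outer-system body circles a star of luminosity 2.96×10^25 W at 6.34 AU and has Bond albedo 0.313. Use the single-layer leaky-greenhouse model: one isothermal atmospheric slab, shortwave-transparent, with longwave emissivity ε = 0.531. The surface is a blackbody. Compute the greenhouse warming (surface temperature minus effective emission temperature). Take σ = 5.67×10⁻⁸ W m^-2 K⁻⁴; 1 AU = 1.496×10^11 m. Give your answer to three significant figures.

4.26 kelvin

d = 6.34 × 1.496×10^11 m = 9.485×10^11 m.
S = L/(4πd²) = 2.618 W m^-2.
At the top of the atmosphere, σT_e⁴ = S(1−α)/4 = 0.4497 W m^-2, giving T_e = 53.07 K.
Surface balance with a leaky layer gives σT_s⁴ = σT_e⁴·2/(2−ε), so T_s = T_e·[2/(2−0.531)]^(1/4) = 57.32 K.
T_s − T_e = 57.32 − 53.07 = 4.256 K.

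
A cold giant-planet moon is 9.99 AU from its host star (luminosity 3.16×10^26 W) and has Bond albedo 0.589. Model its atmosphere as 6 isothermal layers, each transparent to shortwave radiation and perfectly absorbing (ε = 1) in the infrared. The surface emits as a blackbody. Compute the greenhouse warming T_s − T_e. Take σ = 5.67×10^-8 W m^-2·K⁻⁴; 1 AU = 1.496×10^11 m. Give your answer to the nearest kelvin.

42 K

d = 9.99 × 1.496×10^11 m = 1.495×10^12 m.
Spreading L over a sphere of radius d: S = 3.16×10^26/(4π·1.49×10^12²) = 11.26 W m^-2.
OLR = S(1−α)/4 = 1.157 W m^-2; the top layer radiates at T_e = 67.21 K.
T_s = (N+1)^(1/4)·T_e = 109.3 K.
So the greenhouse effect raises the surface by 109.3 − 67.21 = 42.11 K.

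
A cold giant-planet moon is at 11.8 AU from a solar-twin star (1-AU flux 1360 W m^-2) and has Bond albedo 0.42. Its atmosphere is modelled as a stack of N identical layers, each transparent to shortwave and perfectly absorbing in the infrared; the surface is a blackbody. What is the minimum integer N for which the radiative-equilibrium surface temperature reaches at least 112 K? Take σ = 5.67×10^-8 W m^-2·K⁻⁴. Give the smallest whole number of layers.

Irradiance scales as 1/d², so S = 1360 W m^-2 × (1/11.8)² = 9.767 W m^-2.
The effective emission temperature is T_e = [S(1−α)/(4σ)]^¼ = 70.70 K.
Since T_s⁴ = (N+1)T_e⁴, we need N ≥ (T_s/T_e)⁴ − 1 = 5.300.
So N ≥ 5.300; the smallest integer is N = 6.

6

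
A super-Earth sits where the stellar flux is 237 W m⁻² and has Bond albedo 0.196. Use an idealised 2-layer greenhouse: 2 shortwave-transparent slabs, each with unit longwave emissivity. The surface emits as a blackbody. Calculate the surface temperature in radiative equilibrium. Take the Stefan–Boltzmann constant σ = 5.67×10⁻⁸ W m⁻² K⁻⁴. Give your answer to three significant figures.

The effective emission temperature is T_e = [S(1−α)/(4σ)]^¼ = 170.3 K.
For an N-layer opaque stack, T_s⁴ = (N+1)T_e⁴, hence T_s = (3)^(1/4)×170.3 K = 224.1 K.

224 kelvin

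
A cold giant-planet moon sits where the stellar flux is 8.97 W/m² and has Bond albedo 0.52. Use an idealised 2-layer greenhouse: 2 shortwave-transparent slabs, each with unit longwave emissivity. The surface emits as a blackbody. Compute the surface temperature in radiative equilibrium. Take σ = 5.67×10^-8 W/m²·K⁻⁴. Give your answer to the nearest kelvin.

87 K

OLR = S(1−α)/4 = 1.076 W/m²; the top layer radiates at T_e = 66.01 K.
Layer-by-layer balance gives σT_s⁴ = (N+1)σT_e⁴, so T_s = 3^¼·66.01 = 86.87 K.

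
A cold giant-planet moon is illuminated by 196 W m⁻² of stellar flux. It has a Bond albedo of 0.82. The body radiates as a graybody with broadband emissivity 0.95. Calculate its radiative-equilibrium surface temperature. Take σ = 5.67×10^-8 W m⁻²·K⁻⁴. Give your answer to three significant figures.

Averaging over the sphere, the absorbed flux is S(1−α)/4 = 8.820 W m⁻².
Radiative balance εσT⁴ = 8.820 gives T = [8.820/(0.95·σ)]^(1/4) = 113.1 K.

113 K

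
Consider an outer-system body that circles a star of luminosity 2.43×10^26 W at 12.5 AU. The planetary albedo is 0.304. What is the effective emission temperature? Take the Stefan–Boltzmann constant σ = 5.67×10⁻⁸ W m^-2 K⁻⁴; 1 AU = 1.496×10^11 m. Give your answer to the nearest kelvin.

d = 12.5 × 1.496×10^11 m = 1.870×10^12 m.
S = L/(4πd²) = 5.530 W m^-2.
Averaging over the sphere, the absorbed flux is S(1−α)/4 = 0.9622 W m^-2.
Set σT⁴ = 0.9622 → T = (0.9622/σ)^(1/4) = 64.18 K.

64 K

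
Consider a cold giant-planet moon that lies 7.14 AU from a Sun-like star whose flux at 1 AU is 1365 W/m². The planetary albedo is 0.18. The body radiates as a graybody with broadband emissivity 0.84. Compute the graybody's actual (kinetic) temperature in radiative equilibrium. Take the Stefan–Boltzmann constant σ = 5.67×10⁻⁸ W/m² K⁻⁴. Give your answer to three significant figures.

104 kelvin

Irradiance scales as 1/d², so S = 1365 W/m² × (1/7.14)² = 26.78 W/m².
Averaging over the sphere, the absorbed flux is S(1−α)/4 = 5.489 W/m².
Radiative balance εσT⁴ = 5.489 gives T = [5.489/(0.84·σ)]^(1/4) = 103.6 K.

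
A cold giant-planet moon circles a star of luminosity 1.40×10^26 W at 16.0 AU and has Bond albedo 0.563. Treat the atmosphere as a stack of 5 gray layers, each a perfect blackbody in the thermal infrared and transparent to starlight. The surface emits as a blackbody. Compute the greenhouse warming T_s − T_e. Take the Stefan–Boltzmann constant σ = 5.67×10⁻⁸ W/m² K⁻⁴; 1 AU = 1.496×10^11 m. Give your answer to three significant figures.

Orbital distance: d = 16.0 AU = 2.394×10^12 m.
S = L/(4πd²) = 1.945 W/m².
OLR = S(1−α)/4 = 0.2124 W/m²; the top layer radiates at T_e = 44.00 K.
T_s = (N+1)^(1/4)·T_e = 68.86 K.
Warming: T_s − T_e = 24.86 K.

24.9 kelvin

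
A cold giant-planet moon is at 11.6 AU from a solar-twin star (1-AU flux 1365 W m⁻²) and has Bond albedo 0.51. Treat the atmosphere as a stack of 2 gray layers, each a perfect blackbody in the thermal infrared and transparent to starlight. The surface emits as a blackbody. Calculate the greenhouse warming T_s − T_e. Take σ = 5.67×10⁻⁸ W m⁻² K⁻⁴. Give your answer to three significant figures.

Flux at the orbit: S = 1365/(11.6)² = 10.14 W m⁻².
OLR = S(1−α)/4 = 1.243 W m⁻²; the top layer radiates at T_e = 68.42 K.
Surface: T_s = (3)^¼·T_e = 90.05 K.
So the greenhouse effect raises the surface by 90.05 − 68.42 = 21.63 K.

21.6 K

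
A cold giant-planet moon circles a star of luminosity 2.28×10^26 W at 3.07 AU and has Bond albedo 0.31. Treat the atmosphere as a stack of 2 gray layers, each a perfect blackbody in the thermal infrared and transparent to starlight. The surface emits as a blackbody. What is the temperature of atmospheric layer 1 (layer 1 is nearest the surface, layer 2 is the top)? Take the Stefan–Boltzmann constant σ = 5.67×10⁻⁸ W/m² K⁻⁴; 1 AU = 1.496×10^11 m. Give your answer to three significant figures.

151 kelvin

Orbital distance: d = 3.07 AU = 4.593×10^11 m.
Spreading L over a sphere of radius d: S = 2.28×10^26/(4π·4.59×10^11²) = 86.02 W/m².
Top-of-atmosphere balance: σT_e⁴ = S(1−α)/4 = 14.84 W/m² → T_e = 127.2 K.
In the N-layer model, layer k (counted from the surface) has T_k = (N+1−k)^(1/4)·T_e.
T_1 = (2)^(1/4)·127.2 = 151.3 K.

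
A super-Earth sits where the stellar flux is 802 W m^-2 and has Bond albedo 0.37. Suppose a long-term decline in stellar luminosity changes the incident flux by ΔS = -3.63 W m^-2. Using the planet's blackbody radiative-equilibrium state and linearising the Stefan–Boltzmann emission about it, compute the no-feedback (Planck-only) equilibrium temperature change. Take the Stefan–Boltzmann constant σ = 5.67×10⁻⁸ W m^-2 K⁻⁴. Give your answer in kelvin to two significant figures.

Unperturbed T_e = [802.0·(1−0.37)/(4σ)]^¼ = 217.3 K.
ΔF = Δ[S(1−α)]/4 = (1−0.37)·-3.63/4 = -0.5717 W m^-2.
The Planck feedback parameter is 4σT_e³ = 2.326 W m^-2/K.
So ΔT₀ = -0.5717/2.326 = -0.246 K.

-0.25 K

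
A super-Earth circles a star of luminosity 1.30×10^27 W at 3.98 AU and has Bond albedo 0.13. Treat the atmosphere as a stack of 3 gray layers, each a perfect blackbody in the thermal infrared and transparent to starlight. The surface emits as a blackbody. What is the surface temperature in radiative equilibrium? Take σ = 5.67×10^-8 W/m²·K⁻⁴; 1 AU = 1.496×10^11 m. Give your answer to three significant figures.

Orbital distance: d = 3.98 AU = 5.954×10^11 m.
Flux at the orbit: S = L/(4πd²) = 1.30×10^27/(4π·(5.95×10^11)²) = 291.8 W/m².
The effective emission temperature is T_e = [S(1−α)/(4σ)]^¼ = 182.9 K.
For an N-layer opaque stack, T_s⁴ = (N+1)T_e⁴, hence T_s = (4)^(1/4)×182.9 K = 258.7 K.

259 K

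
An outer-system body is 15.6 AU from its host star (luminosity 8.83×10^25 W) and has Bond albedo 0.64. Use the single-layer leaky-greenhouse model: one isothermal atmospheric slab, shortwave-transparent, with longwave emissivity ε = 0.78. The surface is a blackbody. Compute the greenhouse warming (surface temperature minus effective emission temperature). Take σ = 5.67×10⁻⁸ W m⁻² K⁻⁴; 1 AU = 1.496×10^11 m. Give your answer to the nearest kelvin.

d = 15.6 × 1.496×10^11 m = 2.334×10^12 m.
Flux at the orbit: S = L/(4πd²) = 8.83×10^25/(4π·(2.33×10^12)²) = 1.290 W m⁻².
The planet radiates to space at T_e = [S(1−α)/(4σ)]^(1/4) = 37.83 K.
Surface balance with a leaky layer gives σT_s⁴ = σT_e⁴·2/(2−ε), so T_s = T_e·[2/(2−0.78)]^(1/4) = 42.80 K.
The atmosphere warms the surface by 4.976 K.

5 K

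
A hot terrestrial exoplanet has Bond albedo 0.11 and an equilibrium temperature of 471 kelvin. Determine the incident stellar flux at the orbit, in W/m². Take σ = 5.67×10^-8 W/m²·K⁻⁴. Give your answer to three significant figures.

Invert the energy balance for S: S = 4σT⁴/(1−α).
σT⁴ = 5.67×10⁻⁸·(471)⁴ = 2790 W/m².
S = 4·2790/0.89 = 12540 W/m².

12500 W/m²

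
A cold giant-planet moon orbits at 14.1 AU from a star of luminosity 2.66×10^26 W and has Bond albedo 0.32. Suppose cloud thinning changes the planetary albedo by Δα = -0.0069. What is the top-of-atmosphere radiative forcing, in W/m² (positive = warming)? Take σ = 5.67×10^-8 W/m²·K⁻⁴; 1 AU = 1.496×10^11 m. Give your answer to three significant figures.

0.00821 W/m²

d = 14.1 × 1.496×10^11 m = 2.109×10^12 m.
Flux at the orbit: S = L/(4πd²) = 2.66×10^26/(4π·(2.11×10^12)²) = 4.757 W/m².
The change in absorbed flux is Δ[S(1−α)/4] = −SΔα/4 = 0.008207 W/m².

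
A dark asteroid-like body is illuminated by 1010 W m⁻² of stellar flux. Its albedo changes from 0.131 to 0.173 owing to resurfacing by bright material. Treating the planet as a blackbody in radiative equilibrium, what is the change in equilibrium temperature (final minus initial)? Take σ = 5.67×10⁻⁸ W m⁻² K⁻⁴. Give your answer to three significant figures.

Before: T₁ = [1010·0.869/(4σ)]^(1/4) = 249.4 K.
After:  T₂ = [1010·0.827/(4σ)]^(1/4) = 246.3 K.
Change: 246.3 − 249.4 = -3.070 K.

-3.07 K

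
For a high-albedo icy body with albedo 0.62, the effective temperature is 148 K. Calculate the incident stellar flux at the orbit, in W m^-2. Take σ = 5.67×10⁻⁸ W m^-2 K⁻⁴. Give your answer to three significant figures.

From S(1−α)/4 = σT⁴: S = 4σT⁴/(1−α).
The emitted flux is σT⁴ = 27.20 W m^-2.
So S = 4×27.20/(1−0.62) = 286.4 W m^-2.

286 W m^-2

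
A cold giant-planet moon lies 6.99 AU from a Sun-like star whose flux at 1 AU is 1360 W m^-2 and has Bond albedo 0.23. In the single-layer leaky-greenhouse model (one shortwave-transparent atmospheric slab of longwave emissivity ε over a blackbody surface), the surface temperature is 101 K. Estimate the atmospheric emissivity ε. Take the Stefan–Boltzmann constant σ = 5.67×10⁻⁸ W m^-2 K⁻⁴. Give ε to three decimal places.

By the inverse-square law, S = 1360/6.99² = 27.83 W m^-2.
TOA balance gives T_e = 98.60 K.
Inverting T_s⁴ = 2T_e⁴/(2−ε): (T_e/T_s)⁴ = 0.9081, so ε = 2(1 − 0.9081) = 0.1837.

0.184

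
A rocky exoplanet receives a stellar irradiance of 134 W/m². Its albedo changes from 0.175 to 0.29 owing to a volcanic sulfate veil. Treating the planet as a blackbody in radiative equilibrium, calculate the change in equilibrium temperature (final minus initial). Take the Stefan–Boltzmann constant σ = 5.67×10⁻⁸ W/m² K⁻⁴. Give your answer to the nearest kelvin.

-5 K

Initial: T₁ = [S(1−0.175)/(4σ)]^(1/4) = 148.6 K.
After:  T₂ = [134.0·0.71/(4σ)]^(1/4) = 143.1 K.
ΔT = T₂ − T₁ = -5.473 K.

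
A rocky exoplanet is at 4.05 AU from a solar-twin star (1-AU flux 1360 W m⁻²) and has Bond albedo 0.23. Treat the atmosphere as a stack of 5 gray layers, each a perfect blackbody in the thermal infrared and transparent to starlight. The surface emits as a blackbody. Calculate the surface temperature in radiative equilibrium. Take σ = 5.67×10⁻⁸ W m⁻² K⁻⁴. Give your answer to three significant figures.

203 kelvin

Irradiance scales as 1/d², so S = 1360 W m⁻² × (1/4.05)² = 82.91 W m⁻².
The effective emission temperature is T_e = [S(1−α)/(4σ)]^¼ = 129.5 K.
For an N-layer opaque stack, T_s⁴ = (N+1)T_e⁴, hence T_s = (6)^(1/4)×129.5 K = 202.7 K.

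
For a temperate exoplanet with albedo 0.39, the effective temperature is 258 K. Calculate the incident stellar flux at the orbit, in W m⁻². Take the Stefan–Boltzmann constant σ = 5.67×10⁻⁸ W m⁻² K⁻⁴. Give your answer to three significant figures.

1650 W m⁻²

Invert the energy balance for S: S = 4σT⁴/(1−α).
σT⁴ = 5.67×10⁻⁸·(258)⁴ = 251.2 W m⁻².
So S = 4×251.2/(1−0.39) = 1647 W m⁻².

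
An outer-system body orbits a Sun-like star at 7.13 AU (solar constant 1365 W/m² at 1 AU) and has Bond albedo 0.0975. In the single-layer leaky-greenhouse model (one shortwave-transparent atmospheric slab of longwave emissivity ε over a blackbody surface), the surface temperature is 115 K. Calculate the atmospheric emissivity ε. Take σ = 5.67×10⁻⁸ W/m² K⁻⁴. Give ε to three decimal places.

0.778

By the inverse-square law, S = 1365/7.13² = 26.85 W/m².
TOA balance gives T_e = 101.7 K.
Since (2−ε)/2 = (T_e/T_s)⁴ = 0.6109, ε = 0.7782.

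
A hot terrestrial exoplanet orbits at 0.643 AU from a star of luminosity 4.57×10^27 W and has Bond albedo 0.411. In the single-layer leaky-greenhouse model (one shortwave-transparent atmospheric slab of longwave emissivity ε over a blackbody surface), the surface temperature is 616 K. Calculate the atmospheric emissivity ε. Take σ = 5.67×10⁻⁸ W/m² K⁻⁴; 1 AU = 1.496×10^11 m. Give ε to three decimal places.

Orbital distance: d = 0.643 AU = 9.619×10^10 m.
S = L/(4πd²) = 39300 W/m².
TOA balance gives T_e = 565.2 K.
Since (2−ε)/2 = (T_e/T_s)⁴ = 0.7089, ε = 0.5822.

0.582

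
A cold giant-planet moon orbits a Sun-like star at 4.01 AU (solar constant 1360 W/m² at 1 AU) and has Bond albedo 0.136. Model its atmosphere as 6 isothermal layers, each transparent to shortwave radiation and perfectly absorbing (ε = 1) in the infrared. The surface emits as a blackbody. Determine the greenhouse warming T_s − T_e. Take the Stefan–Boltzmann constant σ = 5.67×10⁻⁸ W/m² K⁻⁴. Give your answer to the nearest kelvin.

By the inverse-square law, S = 1360/4.01² = 84.58 W/m².
Top-of-atmosphere balance: σT_e⁴ = S(1−α)/4 = 18.27 W/m² → T_e = 134.0 K.
T_s = (N+1)^(1/4)·T_e = 217.9 K.
So the greenhouse effect raises the surface by 217.9 − 134.0 = 83.95 K.

84 K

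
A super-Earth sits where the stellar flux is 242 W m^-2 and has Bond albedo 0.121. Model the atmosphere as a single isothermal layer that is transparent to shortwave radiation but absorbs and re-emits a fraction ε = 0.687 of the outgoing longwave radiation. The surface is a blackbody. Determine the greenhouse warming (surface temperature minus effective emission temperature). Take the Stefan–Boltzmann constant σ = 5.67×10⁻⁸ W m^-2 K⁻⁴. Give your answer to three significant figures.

19.4 K

The planet radiates to space at T_e = [S(1−α)/(4σ)]^(1/4) = 175.0 K.
For a single slab of emissivity ε, T_s⁴ = 2T_e⁴/(2−ε); thus T_s = 175.0·(1.523)^(1/4) = 194.4 K.
T_s − T_e = 194.4 − 175.0 = 19.41 K.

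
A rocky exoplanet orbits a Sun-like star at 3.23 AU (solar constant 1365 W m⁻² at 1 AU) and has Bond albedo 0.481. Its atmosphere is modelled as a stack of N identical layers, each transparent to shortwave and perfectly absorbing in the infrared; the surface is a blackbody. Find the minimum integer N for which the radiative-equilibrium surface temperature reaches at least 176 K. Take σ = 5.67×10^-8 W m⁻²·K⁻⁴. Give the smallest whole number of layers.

By the inverse-square law, S = 1365/3.23² = 130.8 W m⁻².
Top-of-atmosphere balance: σT_e⁴ = S(1−α)/4 = 16.98 W m⁻² → T_e = 131.5 K.
T_s = (N+1)^(1/4)·T_e ≥ 176 K requires N+1 ≥ (T_s/T_e)⁴ = (176/131.5)⁴ = 3.205.
Rounding up, N = 3.

3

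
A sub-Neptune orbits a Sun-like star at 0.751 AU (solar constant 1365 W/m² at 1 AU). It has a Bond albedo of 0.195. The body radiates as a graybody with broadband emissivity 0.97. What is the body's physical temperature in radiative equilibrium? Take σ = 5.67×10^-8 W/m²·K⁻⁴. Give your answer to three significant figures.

307 kelvin

Flux at the orbit: S = 1365/(0.751)² = 2420 W/m².
The planet absorbs (1−α)S over its disc πR² and re-emits over 4πR², so the mean absorbed flux is (1−0.195)·2420/4 = 487.1 W/m².
Equating to εσT⁴ with ε = 0.97: T = (487.1/0.97σ)^(1/4) = 306.8 K.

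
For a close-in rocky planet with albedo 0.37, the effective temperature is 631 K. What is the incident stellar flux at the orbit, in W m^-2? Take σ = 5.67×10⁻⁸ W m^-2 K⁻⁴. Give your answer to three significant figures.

From S(1−α)/4 = σT⁴: S = 4σT⁴/(1−α).
σT⁴ = 5.67×10⁻⁸·(631)⁴ = 8989 W m^-2.
S = 4·8989/0.63 = 57070 W m^-2.

57100 W m^-2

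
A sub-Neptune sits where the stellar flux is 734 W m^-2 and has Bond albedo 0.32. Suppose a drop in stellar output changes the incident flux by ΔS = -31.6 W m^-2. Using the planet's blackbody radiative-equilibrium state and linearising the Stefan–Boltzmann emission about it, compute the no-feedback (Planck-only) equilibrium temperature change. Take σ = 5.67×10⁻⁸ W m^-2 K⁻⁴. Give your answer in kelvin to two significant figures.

-2.3 K

The baseline emission temperature is T_e = 216.6 K.
ΔF = Δ[S(1−α)]/4 = (1−0.32)·-31.6/4 = -5.372 W m^-2.
Linearising σT⁴ gives d(σT⁴)/dT = 4σT_e³ = 2.304 W m^-2 per K.
Hence the no-feedback warming is ΔF/(4σT_e³) = -2.33 K.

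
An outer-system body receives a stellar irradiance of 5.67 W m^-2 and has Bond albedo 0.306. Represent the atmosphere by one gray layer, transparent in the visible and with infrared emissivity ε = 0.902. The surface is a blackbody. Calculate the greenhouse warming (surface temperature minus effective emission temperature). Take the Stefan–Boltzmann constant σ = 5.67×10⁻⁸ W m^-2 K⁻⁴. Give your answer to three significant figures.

The planet radiates to space at T_e = [S(1−α)/(4σ)]^(1/4) = 64.54 K.
For a single slab of emissivity ε, T_s⁴ = 2T_e⁴/(2−ε); thus T_s = 64.54·(1.821)^(1/4) = 74.98 K.
The atmosphere warms the surface by 10.44 K.

10.4 K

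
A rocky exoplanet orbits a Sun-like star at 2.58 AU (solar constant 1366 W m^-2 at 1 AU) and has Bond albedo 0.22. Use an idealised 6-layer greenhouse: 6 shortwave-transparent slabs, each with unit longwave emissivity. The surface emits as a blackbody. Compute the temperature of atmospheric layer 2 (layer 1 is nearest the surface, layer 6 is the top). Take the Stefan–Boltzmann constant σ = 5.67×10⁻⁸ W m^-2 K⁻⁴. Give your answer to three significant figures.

Irradiance scales as 1/d², so S = 1366 W m^-2 × (1/2.58)² = 205.2 W m^-2.
The effective emission temperature is T_e = [S(1−α)/(4σ)]^¼ = 163.0 K.
Each opaque layer satisfies 2T_j⁴ = T_{j−1}⁴ + T_{j+1}⁴, giving T_k⁴ = (N+1−k)T_e⁴.
With k = 2: T_2 = (6+1−2)^¼·163.0 K = 243.7 K.

244 K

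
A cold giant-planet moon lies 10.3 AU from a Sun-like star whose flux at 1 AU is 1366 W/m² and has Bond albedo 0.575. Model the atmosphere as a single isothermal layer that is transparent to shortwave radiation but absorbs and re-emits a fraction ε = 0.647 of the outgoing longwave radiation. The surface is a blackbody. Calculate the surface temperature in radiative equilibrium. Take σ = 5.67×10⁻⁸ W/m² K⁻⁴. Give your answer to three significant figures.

77.3 K

Irradiance scales as 1/d², so S = 1366 W/m² × (1/10.3)² = 12.88 W/m².
At the top of the atmosphere, σT_e⁴ = S(1−α)/4 = 1.368 W/m², giving T_e = 70.09 K.
The surface balance (absorbed SW + ε·downward IR = σT_s⁴) with T_a⁴ = T_s⁴/2 reduces to T_s = T_e·[2/(2−ε)]^¼ = 77.28 K.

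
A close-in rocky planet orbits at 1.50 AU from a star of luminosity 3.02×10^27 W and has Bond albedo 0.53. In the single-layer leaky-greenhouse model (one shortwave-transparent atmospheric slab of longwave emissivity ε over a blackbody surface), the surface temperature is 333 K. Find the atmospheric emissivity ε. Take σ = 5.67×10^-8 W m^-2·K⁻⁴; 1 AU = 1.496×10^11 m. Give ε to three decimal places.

0.391

d = 1.50 × 1.496×10^11 m = 2.244×10^11 m.
Spreading L over a sphere of radius d: S = 3.02×10^27/(4π·2.24×10^11²) = 4773 W m^-2.
Effective temperature: T_e = [S(1−α)/(4σ)]^(1/4) = 315.4 K.
Inverting T_s⁴ = 2T_e⁴/(2−ε): (T_e/T_s)⁴ = 0.8043, so ε = 2(1 − 0.8043) = 0.3914.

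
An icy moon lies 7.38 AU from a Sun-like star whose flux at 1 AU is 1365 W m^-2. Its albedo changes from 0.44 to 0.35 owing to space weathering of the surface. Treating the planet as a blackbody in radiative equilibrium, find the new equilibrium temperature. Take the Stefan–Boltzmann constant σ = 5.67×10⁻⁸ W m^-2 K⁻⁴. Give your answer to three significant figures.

Irradiance scales as 1/d², so S = 1365 W m^-2 × (1/7.38)² = 25.06 W m^-2.
New equilibrium: T₂ = [(1−0.35)·25.06/(4σ)]^(1/4) = 92.06 K.

92.1 kelvin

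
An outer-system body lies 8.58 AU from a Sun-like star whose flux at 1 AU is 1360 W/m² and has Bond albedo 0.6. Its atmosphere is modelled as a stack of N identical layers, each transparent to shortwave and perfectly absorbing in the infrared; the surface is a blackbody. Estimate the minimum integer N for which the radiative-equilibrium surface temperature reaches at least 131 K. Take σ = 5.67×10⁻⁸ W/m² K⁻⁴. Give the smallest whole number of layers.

9

By the inverse-square law, S = 1360/8.58² = 18.47 W/m².
Top-of-atmosphere balance: σT_e⁴ = S(1−α)/4 = 1.847 W/m² → T_e = 75.55 K.
Since T_s⁴ = (N+1)T_e⁴, we need N ≥ (T_s/T_e)⁴ − 1 = 8.039.
Rounding up, N = 9.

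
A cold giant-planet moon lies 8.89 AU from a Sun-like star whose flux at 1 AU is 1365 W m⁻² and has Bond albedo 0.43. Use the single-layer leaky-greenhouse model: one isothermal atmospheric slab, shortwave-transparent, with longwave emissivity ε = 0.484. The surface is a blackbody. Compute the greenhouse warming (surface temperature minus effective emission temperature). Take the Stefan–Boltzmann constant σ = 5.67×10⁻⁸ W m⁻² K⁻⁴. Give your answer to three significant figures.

5.82 K

Irradiance scales as 1/d², so S = 1365 W m⁻² × (1/8.89)² = 17.27 W m⁻².
The planet radiates to space at T_e = [S(1−α)/(4σ)]^(1/4) = 81.17 K.
For a single slab of emissivity ε, T_s⁴ = 2T_e⁴/(2−ε); thus T_s = 81.17·(1.319)^(1/4) = 86.99 K.
The atmosphere warms the surface by 5.822 K.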